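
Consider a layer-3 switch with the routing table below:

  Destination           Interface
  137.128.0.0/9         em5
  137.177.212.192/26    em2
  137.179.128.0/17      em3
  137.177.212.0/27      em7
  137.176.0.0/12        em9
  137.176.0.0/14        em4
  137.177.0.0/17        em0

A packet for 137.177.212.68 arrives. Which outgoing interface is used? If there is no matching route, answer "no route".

Routes whose prefix contains 137.177.212.68:
  137.128.0.0/9 (137.128.0.0 - 137.255.255.255) -> em5
  137.176.0.0/12 (137.176.0.0 - 137.191.255.255) -> em9
  137.176.0.0/14 (137.176.0.0 - 137.179.255.255) -> em4
More-specific entries that do NOT match:
  137.177.212.0/27 (137.177.212.0 - 137.177.212.31) does not contain 137.177.212.68
  137.177.212.192/26 (137.177.212.192 - 137.177.212.255) does not contain 137.177.212.68
  137.179.128.0/17 (137.179.128.0 - 137.179.255.255) does not contain 137.177.212.68
  137.177.0.0/17 (137.177.0.0 - 137.177.127.255) does not contain 137.177.212.68
Longest matching prefix is /14 -> interface em4.

em4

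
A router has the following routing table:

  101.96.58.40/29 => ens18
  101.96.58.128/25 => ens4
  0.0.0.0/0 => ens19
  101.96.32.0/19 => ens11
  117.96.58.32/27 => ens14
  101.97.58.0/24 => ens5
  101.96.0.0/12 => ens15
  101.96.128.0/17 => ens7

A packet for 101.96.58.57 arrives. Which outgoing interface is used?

ens11

Routes whose prefix contains 101.96.58.57:
  0.0.0.0/0 (default, matches everything) -> ens19
  101.96.0.0/12 (101.96.0.0 - 101.111.255.255) -> ens15
  101.96.32.0/19 (101.96.32.0 - 101.96.63.255) -> ens11
More-specific entries that do NOT match:
  101.96.58.40/29 (101.96.58.40 - 101.96.58.47) does not contain 101.96.58.57
  117.96.58.32/27 (117.96.58.32 - 117.96.58.63) does not contain 101.96.58.57
  101.96.58.128/25 (101.96.58.128 - 101.96.58.255) does not contain 101.96.58.57
  101.97.58.0/24 (101.97.58.0 - 101.97.58.255) does not contain 101.96.58.57
Longest matching prefix is /19 -> interface ens11.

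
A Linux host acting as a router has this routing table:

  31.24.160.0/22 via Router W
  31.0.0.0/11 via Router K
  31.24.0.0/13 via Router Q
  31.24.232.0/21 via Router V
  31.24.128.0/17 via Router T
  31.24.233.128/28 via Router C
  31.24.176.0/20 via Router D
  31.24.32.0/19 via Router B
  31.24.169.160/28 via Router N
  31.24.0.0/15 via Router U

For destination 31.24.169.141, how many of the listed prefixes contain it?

4

Prefixes containing 31.24.169.141:
  31.0.0.0/11 (31.0.0.0 - 31.31.255.255)
  31.24.0.0/13 (31.24.0.0 - 31.31.255.255)
  31.24.0.0/15 (31.24.0.0 - 31.25.255.255)
  31.24.128.0/17 (31.24.128.0 - 31.24.255.255)
Total matching entries: 4.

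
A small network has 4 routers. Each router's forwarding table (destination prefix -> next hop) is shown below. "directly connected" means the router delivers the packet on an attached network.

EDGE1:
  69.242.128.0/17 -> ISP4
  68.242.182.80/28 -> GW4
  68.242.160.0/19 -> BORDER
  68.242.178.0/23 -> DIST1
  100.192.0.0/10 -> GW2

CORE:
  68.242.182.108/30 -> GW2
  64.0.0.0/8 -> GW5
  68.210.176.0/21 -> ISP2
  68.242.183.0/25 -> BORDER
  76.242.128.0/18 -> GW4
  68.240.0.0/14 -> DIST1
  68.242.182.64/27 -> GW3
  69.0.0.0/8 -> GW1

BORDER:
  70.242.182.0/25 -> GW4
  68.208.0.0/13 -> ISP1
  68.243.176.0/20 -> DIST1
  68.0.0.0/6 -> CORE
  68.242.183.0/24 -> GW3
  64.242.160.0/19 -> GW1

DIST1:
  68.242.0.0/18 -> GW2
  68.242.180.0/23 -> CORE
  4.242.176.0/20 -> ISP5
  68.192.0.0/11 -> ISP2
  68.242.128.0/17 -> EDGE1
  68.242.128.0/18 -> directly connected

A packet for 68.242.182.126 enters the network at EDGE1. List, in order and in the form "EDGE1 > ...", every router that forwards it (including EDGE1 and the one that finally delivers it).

EDGE1 > BORDER > CORE > DIST1

At EDGE1: longest match for 68.242.182.126 is 68.242.160.0/19 -> BORDER
At BORDER: longest match for 68.242.182.126 is 68.0.0.0/6 -> CORE
At CORE: longest match for 68.242.182.126 is 68.240.0.0/14 -> DIST1
At DIST1: longest match for 68.242.182.126 is 68.242.128.0/18 -> directly connected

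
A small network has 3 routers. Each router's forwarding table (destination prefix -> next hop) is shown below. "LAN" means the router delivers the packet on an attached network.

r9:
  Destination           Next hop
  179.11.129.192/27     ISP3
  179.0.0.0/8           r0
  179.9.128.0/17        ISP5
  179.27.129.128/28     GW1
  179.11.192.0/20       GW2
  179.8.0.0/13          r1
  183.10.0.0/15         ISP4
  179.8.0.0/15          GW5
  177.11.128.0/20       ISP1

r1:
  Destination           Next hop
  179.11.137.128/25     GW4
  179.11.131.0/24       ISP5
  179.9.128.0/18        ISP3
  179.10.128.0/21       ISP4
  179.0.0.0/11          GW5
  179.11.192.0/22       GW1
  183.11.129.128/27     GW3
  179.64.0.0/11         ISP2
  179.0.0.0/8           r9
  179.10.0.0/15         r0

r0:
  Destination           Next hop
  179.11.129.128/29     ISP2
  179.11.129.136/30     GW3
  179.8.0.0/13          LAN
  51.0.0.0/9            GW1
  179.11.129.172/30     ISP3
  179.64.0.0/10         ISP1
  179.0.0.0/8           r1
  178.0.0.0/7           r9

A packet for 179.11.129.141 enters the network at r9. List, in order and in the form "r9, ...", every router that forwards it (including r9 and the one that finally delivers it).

r9, r1, r0

At r9: longest match for 179.11.129.141 is 179.8.0.0/13 -> r1
At r1: longest match for 179.11.129.141 is 179.10.0.0/15 -> r0
At r0: longest match for 179.11.129.141 is 179.8.0.0/13 -> LAN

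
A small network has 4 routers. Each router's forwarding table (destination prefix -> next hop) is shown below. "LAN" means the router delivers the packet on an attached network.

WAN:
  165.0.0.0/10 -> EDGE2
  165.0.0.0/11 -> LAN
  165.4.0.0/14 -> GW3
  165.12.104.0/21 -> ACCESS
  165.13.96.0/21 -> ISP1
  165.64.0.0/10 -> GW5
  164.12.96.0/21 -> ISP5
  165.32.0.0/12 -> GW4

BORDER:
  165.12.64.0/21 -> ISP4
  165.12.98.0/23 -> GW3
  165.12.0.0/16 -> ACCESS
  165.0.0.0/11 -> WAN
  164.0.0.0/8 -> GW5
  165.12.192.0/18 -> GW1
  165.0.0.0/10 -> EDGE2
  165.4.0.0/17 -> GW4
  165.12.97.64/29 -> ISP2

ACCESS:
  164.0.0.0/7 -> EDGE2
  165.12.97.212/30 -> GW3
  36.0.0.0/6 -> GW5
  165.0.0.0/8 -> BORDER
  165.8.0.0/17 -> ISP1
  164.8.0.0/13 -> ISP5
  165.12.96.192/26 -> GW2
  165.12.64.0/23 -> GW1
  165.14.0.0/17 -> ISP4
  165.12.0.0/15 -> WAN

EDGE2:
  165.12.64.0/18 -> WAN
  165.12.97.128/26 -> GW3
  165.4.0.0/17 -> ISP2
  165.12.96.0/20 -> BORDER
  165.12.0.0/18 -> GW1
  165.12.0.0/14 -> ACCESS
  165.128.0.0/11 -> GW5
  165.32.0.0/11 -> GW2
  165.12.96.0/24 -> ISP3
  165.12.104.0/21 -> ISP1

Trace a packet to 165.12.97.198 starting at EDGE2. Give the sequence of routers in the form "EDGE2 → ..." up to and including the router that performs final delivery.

EDGE2 → BORDER → ACCESS → WAN

At EDGE2: longest match for 165.12.97.198 is 165.12.96.0/20 -> BORDER
At BORDER: longest match for 165.12.97.198 is 165.12.0.0/16 -> ACCESS
At ACCESS: longest match for 165.12.97.198 is 165.12.0.0/15 -> WAN
At WAN: longest match for 165.12.97.198 is 165.0.0.0/11 -> LAN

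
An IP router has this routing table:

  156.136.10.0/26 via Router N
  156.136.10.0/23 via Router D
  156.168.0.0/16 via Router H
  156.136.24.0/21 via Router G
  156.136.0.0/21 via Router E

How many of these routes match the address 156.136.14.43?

0

No listed prefix contains 156.136.14.43.
Total matching entries: 0.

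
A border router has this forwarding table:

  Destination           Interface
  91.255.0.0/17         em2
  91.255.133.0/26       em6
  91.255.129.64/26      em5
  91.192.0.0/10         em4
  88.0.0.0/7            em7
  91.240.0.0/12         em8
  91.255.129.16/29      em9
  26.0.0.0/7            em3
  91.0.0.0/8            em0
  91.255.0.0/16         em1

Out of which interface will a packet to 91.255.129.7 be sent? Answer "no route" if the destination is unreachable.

em1

Routes whose prefix contains 91.255.129.7:
  91.0.0.0/8 (91.0.0.0 - 91.255.255.255) -> em0
  91.192.0.0/10 (91.192.0.0 - 91.255.255.255) -> em4
  91.240.0.0/12 (91.240.0.0 - 91.255.255.255) -> em8
  91.255.0.0/16 (91.255.0.0 - 91.255.255.255) -> em1
More-specific entries that do NOT match:
  91.255.129.16/29 (91.255.129.16 - 91.255.129.23) does not contain 91.255.129.7
  91.255.133.0/26 (91.255.133.0 - 91.255.133.63) does not contain 91.255.129.7
  91.255.129.64/26 (91.255.129.64 - 91.255.129.127) does not contain 91.255.129.7
  91.255.0.0/17 (91.255.0.0 - 91.255.127.255) does not contain 91.255.129.7
Longest matching prefix is /16 -> interface em1.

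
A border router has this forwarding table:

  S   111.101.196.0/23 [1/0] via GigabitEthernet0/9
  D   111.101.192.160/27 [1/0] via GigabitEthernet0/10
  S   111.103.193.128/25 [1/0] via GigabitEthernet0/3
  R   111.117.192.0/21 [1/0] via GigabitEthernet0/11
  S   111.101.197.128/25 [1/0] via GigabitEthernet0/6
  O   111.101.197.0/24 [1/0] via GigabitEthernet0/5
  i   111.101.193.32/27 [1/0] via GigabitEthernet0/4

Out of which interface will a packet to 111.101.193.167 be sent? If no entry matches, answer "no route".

No entry's prefix contains 111.101.193.167; there is no default route.

no route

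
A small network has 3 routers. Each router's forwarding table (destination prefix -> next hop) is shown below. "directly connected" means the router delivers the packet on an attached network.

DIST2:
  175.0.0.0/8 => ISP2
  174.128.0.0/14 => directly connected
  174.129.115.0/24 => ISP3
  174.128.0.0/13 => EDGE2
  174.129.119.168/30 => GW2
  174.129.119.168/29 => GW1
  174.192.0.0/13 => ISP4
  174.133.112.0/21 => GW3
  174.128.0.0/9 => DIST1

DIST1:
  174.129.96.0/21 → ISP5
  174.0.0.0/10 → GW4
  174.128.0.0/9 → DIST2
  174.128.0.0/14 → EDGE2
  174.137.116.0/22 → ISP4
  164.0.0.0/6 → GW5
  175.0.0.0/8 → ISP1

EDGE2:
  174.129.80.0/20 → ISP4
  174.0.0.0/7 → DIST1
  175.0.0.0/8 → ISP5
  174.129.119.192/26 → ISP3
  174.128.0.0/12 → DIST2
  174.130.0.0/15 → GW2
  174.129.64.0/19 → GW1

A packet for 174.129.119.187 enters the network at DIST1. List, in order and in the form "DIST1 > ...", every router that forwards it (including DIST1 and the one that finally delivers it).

DIST1 > EDGE2 > DIST2

At DIST1: longest match for 174.129.119.187 is 174.128.0.0/14 -> EDGE2
At EDGE2: longest match for 174.129.119.187 is 174.128.0.0/12 -> DIST2
At DIST2: longest match for 174.129.119.187 is 174.128.0.0/14 -> directly connected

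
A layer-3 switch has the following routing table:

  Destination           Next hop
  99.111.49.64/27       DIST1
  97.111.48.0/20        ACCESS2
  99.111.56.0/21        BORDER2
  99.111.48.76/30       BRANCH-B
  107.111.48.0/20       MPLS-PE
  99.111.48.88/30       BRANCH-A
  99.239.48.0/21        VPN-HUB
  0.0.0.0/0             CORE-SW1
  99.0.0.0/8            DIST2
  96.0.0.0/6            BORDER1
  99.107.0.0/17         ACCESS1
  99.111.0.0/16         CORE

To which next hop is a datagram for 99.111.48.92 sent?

Routes whose prefix contains 99.111.48.92:
  0.0.0.0/0 (default, matches everything) -> CORE-SW1
  96.0.0.0/6 (96.0.0.0 - 99.255.255.255) -> BORDER1
  99.0.0.0/8 (99.0.0.0 - 99.255.255.255) -> DIST2
  99.111.0.0/16 (99.111.0.0 - 99.111.255.255) -> CORE
More-specific entries that do NOT match:
  99.111.48.76/30 (99.111.48.76 - 99.111.48.79) does not contain 99.111.48.92
  99.111.48.88/30 (99.111.48.88 - 99.111.48.91) does not contain 99.111.48.92
  99.111.49.64/27 (99.111.49.64 - 99.111.49.95) does not contain 99.111.48.92
  99.111.56.0/21 (99.111.56.0 - 99.111.63.255) does not contain 99.111.48.92
  99.239.48.0/21 (99.239.48.0 - 99.239.55.255) does not contain 99.111.48.92
  97.111.48.0/20 (97.111.48.0 - 97.111.63.255) does not contain 99.111.48.92
  107.111.48.0/20 (107.111.48.0 - 107.111.63.255) does not contain 99.111.48.92
  99.107.0.0/17 (99.107.0.0 - 99.107.127.255) does not contain 99.111.48.92
Longest matching prefix is /16 -> next hop CORE.

CORE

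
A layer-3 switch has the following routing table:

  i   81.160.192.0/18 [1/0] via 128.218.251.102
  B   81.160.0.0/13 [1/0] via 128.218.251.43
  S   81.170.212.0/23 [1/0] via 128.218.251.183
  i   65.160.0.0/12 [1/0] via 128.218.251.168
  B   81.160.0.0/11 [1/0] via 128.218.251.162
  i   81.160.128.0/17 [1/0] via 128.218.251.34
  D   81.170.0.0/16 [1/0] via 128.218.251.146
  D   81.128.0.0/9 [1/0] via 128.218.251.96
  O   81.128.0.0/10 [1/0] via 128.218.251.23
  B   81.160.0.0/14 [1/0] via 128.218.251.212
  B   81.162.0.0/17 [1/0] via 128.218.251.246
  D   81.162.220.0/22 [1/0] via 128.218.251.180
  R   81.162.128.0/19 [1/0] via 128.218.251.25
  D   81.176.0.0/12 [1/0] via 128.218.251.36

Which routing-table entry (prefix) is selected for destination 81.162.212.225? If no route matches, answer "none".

Entries matching 81.162.212.225:
  81.128.0.0/9 (81.128.0.0 - 81.255.255.255)
  81.128.0.0/10 (81.128.0.0 - 81.191.255.255)
  81.160.0.0/11 (81.160.0.0 - 81.191.255.255)
  81.160.0.0/13 (81.160.0.0 - 81.167.255.255)
  81.160.0.0/14 (81.160.0.0 - 81.163.255.255)
Most specific is 81.160.0.0/14.

81.160.0.0/14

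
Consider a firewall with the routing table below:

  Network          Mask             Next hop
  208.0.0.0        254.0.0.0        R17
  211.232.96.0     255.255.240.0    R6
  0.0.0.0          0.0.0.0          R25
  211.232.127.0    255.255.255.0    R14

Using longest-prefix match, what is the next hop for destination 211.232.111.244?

Routes whose prefix contains 211.232.111.244:
  0.0.0.0/0 (default, matches everything) -> R25
  211.232.96.0/20 (211.232.96.0 - 211.232.111.255) -> R6
More-specific entries that do NOT match:
  211.232.127.0/24 (211.232.127.0 - 211.232.127.255) does not contain 211.232.111.244
Longest matching prefix is /20 -> next hop R6.

R6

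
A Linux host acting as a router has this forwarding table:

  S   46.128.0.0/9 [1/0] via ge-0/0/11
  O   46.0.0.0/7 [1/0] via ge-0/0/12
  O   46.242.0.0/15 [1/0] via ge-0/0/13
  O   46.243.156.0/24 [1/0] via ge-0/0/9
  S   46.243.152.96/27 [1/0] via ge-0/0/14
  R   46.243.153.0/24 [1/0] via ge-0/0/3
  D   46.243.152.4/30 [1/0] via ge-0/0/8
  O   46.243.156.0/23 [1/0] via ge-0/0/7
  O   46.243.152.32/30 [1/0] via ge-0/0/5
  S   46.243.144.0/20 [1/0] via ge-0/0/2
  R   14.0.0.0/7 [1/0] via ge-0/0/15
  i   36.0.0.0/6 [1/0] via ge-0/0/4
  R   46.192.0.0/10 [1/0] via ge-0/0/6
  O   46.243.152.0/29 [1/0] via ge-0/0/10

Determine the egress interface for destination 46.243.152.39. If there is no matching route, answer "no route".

Routes whose prefix contains 46.243.152.39:
  46.0.0.0/7 (46.0.0.0 - 47.255.255.255) -> ge-0/0/12
  46.128.0.0/9 (46.128.0.0 - 46.255.255.255) -> ge-0/0/11
  46.192.0.0/10 (46.192.0.0 - 46.255.255.255) -> ge-0/0/6
  46.242.0.0/15 (46.242.0.0 - 46.243.255.255) -> ge-0/0/13
  46.243.144.0/20 (46.243.144.0 - 46.243.159.255) -> ge-0/0/2
More-specific entries that do NOT match:
  46.243.152.4/30 (46.243.152.4 - 46.243.152.7) does not contain 46.243.152.39
  46.243.152.32/30 (46.243.152.32 - 46.243.152.35) does not contain 46.243.152.39
  46.243.152.0/29 (46.243.152.0 - 46.243.152.7) does not contain 46.243.152.39
  46.243.152.96/27 (46.243.152.96 - 46.243.152.127) does not contain 46.243.152.39
  46.243.156.0/24 (46.243.156.0 - 46.243.156.255) does not contain 46.243.152.39
  46.243.153.0/24 (46.243.153.0 - 46.243.153.255) does not contain 46.243.152.39
  46.243.156.0/23 (46.243.156.0 - 46.243.157.255) does not contain 46.243.152.39
Longest matching prefix is /20 -> interface ge-0/0/2.

ge-0/0/2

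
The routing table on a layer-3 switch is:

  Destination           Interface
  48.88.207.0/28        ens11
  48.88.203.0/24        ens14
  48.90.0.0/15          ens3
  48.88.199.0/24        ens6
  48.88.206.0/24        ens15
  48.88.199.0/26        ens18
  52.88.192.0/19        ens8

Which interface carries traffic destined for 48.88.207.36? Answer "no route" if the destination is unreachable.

No entry's prefix contains 48.88.207.36; there is no default route.

no route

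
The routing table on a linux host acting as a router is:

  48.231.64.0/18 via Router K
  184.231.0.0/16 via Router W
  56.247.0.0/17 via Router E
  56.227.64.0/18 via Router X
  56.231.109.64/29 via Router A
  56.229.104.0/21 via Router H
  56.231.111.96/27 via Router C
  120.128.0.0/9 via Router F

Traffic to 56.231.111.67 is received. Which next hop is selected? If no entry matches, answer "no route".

no route

No entry's prefix contains 56.231.111.67; there is no default route.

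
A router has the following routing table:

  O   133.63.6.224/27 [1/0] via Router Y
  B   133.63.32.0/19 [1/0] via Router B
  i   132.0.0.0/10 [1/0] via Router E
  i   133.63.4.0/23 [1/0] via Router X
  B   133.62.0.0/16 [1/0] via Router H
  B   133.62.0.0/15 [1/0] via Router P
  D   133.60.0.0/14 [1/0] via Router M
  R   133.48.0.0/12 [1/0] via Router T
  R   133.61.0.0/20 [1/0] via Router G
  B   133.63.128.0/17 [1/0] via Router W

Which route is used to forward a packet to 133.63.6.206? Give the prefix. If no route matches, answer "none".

Entries matching 133.63.6.206:
  133.48.0.0/12 (133.48.0.0 - 133.63.255.255)
  133.60.0.0/14 (133.60.0.0 - 133.63.255.255)
  133.62.0.0/15 (133.62.0.0 - 133.63.255.255)
Most specific is 133.62.0.0/15.

133.62.0.0/15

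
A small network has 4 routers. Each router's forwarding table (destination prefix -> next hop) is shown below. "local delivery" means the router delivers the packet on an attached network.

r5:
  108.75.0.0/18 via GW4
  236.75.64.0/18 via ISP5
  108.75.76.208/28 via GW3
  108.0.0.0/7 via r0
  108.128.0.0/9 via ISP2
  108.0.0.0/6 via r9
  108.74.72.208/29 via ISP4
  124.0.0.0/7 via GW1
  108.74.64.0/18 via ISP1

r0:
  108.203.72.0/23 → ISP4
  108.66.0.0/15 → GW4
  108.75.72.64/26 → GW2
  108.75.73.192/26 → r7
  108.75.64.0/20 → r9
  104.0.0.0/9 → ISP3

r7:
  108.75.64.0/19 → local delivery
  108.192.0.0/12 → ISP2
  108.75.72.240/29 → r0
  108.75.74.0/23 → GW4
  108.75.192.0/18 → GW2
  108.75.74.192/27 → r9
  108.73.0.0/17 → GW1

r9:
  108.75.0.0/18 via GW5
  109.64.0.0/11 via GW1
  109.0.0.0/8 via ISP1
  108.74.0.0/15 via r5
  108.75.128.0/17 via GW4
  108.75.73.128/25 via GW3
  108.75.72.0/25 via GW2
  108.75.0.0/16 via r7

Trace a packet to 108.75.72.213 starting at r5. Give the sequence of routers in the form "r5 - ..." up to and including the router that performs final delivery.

r5 - r0 - r9 - r7

At r5: longest match for 108.75.72.213 is 108.0.0.0/7 -> r0
At r0: longest match for 108.75.72.213 is 108.75.64.0/20 -> r9
At r9: longest match for 108.75.72.213 is 108.75.0.0/16 -> r7
At r7: longest match for 108.75.72.213 is 108.75.64.0/19 -> local delivery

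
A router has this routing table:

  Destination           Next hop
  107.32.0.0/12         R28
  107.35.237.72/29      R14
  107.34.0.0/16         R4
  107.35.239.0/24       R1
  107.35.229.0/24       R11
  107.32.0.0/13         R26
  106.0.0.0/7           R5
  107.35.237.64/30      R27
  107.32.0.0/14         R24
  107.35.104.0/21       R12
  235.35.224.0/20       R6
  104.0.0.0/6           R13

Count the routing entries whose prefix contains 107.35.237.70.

Prefixes containing 107.35.237.70:
  104.0.0.0/6 (104.0.0.0 - 107.255.255.255)
  106.0.0.0/7 (106.0.0.0 - 107.255.255.255)
  107.32.0.0/12 (107.32.0.0 - 107.47.255.255)
  107.32.0.0/13 (107.32.0.0 - 107.39.255.255)
  107.32.0.0/14 (107.32.0.0 - 107.35.255.255)
Total matching entries: 5.

5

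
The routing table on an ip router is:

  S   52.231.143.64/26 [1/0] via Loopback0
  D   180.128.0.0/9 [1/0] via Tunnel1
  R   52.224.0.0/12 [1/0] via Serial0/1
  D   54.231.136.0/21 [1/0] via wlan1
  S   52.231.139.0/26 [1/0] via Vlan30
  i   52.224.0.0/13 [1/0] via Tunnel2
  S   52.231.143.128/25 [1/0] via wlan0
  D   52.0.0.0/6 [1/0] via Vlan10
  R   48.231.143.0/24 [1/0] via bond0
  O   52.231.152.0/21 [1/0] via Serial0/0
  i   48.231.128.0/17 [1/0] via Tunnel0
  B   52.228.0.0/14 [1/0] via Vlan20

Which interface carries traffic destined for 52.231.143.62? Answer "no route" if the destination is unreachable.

Vlan20

Routes whose prefix contains 52.231.143.62:
  52.0.0.0/6 (52.0.0.0 - 55.255.255.255) -> Vlan10
  52.224.0.0/12 (52.224.0.0 - 52.239.255.255) -> Serial0/1
  52.224.0.0/13 (52.224.0.0 - 52.231.255.255) -> Tunnel2
  52.228.0.0/14 (52.228.0.0 - 52.231.255.255) -> Vlan20
More-specific entries that do NOT match:
  52.231.143.64/26 (52.231.143.64 - 52.231.143.127) does not contain 52.231.143.62
  52.231.139.0/26 (52.231.139.0 - 52.231.139.63) does not contain 52.231.143.62
  52.231.143.128/25 (52.231.143.128 - 52.231.143.255) does not contain 52.231.143.62
  48.231.143.0/24 (48.231.143.0 - 48.231.143.255) does not contain 52.231.143.62
  54.231.136.0/21 (54.231.136.0 - 54.231.143.255) does not contain 52.231.143.62
  52.231.152.0/21 (52.231.152.0 - 52.231.159.255) does not contain 52.231.143.62
  48.231.128.0/17 (48.231.128.0 - 48.231.255.255) does not contain 52.231.143.62
Longest matching prefix is /14 -> interface Vlan20.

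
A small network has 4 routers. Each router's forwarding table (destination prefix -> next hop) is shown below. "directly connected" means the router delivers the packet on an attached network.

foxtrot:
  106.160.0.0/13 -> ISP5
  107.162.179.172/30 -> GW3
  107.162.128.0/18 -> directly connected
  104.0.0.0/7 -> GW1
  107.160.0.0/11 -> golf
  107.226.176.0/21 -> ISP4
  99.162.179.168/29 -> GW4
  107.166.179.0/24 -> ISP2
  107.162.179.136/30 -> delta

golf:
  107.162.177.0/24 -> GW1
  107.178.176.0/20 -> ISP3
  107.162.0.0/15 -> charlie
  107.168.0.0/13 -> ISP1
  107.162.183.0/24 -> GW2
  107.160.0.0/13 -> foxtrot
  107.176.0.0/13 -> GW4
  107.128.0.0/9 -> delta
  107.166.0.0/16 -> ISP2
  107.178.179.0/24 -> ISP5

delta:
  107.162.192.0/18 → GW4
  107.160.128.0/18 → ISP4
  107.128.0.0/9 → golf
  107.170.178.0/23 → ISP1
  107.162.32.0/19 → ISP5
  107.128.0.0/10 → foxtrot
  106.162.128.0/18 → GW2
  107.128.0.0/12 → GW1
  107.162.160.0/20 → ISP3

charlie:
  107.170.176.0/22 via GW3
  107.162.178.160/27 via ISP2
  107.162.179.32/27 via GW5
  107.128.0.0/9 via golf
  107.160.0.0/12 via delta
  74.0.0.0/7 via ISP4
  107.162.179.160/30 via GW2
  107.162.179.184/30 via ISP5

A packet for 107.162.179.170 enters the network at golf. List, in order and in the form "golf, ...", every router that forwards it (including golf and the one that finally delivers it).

At golf: longest match for 107.162.179.170 is 107.162.0.0/15 -> charlie
At charlie: longest match for 107.162.179.170 is 107.160.0.0/12 -> delta
At delta: longest match for 107.162.179.170 is 107.128.0.0/10 -> foxtrot
At foxtrot: longest match for 107.162.179.170 is 107.162.128.0/18 -> directly connected

golf, charlie, delta, foxtrot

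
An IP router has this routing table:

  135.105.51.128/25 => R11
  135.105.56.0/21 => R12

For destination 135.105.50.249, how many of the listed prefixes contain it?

0

No listed prefix contains 135.105.50.249.
Total matching entries: 0.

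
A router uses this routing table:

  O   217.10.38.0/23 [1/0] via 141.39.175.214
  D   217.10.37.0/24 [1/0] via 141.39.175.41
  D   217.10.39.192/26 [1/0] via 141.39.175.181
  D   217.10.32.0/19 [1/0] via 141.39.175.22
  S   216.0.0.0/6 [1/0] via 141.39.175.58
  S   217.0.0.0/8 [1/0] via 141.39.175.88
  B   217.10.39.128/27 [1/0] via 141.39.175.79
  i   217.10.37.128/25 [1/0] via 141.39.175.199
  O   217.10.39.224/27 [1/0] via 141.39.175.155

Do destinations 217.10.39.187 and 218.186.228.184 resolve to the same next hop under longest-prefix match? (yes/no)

217.10.39.187: longest match 217.10.38.0/23 -> 141.39.175.214
218.186.228.184: longest match 216.0.0.0/6 -> 141.39.175.58

no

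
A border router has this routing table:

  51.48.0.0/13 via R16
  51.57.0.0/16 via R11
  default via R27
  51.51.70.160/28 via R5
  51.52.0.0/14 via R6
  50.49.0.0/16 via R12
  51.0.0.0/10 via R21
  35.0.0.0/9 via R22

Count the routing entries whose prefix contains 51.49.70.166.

Prefixes containing 51.49.70.166:
  0.0.0.0/0 (default, matches everything)
  51.0.0.0/10 (51.0.0.0 - 51.63.255.255)
  51.48.0.0/13 (51.48.0.0 - 51.55.255.255)
Total matching entries: 3.

3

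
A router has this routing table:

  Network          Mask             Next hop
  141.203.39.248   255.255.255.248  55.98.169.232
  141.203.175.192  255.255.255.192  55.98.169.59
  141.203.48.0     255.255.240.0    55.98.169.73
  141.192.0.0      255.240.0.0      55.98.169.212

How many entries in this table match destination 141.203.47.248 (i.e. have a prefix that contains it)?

1

Prefixes containing 141.203.47.248:
  141.192.0.0/12 (141.192.0.0 - 141.207.255.255)
Total matching entries: 1.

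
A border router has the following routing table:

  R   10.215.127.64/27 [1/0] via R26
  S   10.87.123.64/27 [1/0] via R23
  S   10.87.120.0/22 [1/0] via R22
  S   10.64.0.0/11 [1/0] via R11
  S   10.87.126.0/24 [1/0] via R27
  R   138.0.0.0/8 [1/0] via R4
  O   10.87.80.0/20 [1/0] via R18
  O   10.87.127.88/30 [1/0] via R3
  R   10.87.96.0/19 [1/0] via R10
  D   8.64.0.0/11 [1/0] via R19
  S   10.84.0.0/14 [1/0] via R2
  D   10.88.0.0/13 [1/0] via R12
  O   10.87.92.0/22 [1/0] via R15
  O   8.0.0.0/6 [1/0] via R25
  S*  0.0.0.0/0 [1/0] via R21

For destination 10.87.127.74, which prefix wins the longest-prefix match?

10.87.96.0/19

Entries matching 10.87.127.74:
  0.0.0.0/0 (default, matches everything)
  8.0.0.0/6 (8.0.0.0 - 11.255.255.255)
  10.64.0.0/11 (10.64.0.0 - 10.95.255.255)
  10.84.0.0/14 (10.84.0.0 - 10.87.255.255)
  10.87.96.0/19 (10.87.96.0 - 10.87.127.255)
Most specific is 10.87.96.0/19.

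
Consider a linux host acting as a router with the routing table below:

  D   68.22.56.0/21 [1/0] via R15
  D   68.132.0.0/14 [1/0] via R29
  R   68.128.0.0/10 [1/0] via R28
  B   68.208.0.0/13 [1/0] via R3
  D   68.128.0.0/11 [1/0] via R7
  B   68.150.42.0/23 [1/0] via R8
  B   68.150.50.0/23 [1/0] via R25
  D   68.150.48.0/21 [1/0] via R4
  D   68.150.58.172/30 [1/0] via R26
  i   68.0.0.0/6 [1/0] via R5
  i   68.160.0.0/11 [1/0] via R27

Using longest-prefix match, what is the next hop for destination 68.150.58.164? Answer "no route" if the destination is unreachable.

R7

Routes whose prefix contains 68.150.58.164:
  68.0.0.0/6 (68.0.0.0 - 71.255.255.255) -> R5
  68.128.0.0/10 (68.128.0.0 - 68.191.255.255) -> R28
  68.128.0.0/11 (68.128.0.0 - 68.159.255.255) -> R7
More-specific entries that do NOT match:
  68.150.58.172/30 (68.150.58.172 - 68.150.58.175) does not contain 68.150.58.164
  68.150.42.0/23 (68.150.42.0 - 68.150.43.255) does not contain 68.150.58.164
  68.150.50.0/23 (68.150.50.0 - 68.150.51.255) does not contain 68.150.58.164
  68.22.56.0/21 (68.22.56.0 - 68.22.63.255) does not contain 68.150.58.164
  68.150.48.0/21 (68.150.48.0 - 68.150.55.255) does not contain 68.150.58.164
  68.132.0.0/14 (68.132.0.0 - 68.135.255.255) does not contain 68.150.58.164
  68.208.0.0/13 (68.208.0.0 - 68.215.255.255) does not contain 68.150.58.164
Longest matching prefix is /11 -> next hop R7.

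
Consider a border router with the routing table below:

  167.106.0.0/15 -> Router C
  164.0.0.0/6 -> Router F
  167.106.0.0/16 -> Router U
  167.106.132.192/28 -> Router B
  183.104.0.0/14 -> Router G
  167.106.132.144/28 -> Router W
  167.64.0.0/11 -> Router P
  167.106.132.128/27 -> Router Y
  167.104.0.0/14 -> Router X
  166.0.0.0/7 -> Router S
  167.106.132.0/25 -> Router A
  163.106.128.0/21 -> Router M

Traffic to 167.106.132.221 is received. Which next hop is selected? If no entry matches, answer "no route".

Routes whose prefix contains 167.106.132.221:
  164.0.0.0/6 (164.0.0.0 - 167.255.255.255) -> Router F
  166.0.0.0/7 (166.0.0.0 - 167.255.255.255) -> Router S
  167.104.0.0/14 (167.104.0.0 - 167.107.255.255) -> Router X
  167.106.0.0/15 (167.106.0.0 - 167.107.255.255) -> Router C
  167.106.0.0/16 (167.106.0.0 - 167.106.255.255) -> Router U
More-specific entries that do NOT match:
  167.106.132.192/28 (167.106.132.192 - 167.106.132.207) does not contain 167.106.132.221
  167.106.132.144/28 (167.106.132.144 - 167.106.132.159) does not contain 167.106.132.221
  167.106.132.128/27 (167.106.132.128 - 167.106.132.159) does not contain 167.106.132.221
  167.106.132.0/25 (167.106.132.0 - 167.106.132.127) does not contain 167.106.132.221
  163.106.128.0/21 (163.106.128.0 - 163.106.135.255) does not contain 167.106.132.221
Longest matching prefix is /16 -> next hop Router U.

Router U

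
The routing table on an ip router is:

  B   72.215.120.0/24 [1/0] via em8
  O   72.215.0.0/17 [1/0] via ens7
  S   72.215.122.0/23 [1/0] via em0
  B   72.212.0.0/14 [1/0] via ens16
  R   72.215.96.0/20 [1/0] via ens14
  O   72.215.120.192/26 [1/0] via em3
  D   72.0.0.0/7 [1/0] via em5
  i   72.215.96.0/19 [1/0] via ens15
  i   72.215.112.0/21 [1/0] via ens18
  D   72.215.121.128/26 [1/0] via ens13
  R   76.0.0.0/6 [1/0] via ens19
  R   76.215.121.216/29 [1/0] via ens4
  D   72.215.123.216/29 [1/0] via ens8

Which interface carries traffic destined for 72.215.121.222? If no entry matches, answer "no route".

Routes whose prefix contains 72.215.121.222:
  72.0.0.0/7 (72.0.0.0 - 73.255.255.255) -> em5
  72.212.0.0/14 (72.212.0.0 - 72.215.255.255) -> ens16
  72.215.0.0/17 (72.215.0.0 - 72.215.127.255) -> ens7
  72.215.96.0/19 (72.215.96.0 - 72.215.127.255) -> ens15
More-specific entries that do NOT match:
  76.215.121.216/29 (76.215.121.216 - 76.215.121.223) does not contain 72.215.121.222
  72.215.123.216/29 (72.215.123.216 - 72.215.123.223) does not contain 72.215.121.222
  72.215.120.192/26 (72.215.120.192 - 72.215.120.255) does not contain 72.215.121.222
  72.215.121.128/26 (72.215.121.128 - 72.215.121.191) does not contain 72.215.121.222
  72.215.120.0/24 (72.215.120.0 - 72.215.120.255) does not contain 72.215.121.222
  72.215.122.0/23 (72.215.122.0 - 72.215.123.255) does not contain 72.215.121.222
  72.215.112.0/21 (72.215.112.0 - 72.215.119.255) does not contain 72.215.121.222
  72.215.96.0/20 (72.215.96.0 - 72.215.111.255) does not contain 72.215.121.222
Longest matching prefix is /19 -> interface ens15.

ens15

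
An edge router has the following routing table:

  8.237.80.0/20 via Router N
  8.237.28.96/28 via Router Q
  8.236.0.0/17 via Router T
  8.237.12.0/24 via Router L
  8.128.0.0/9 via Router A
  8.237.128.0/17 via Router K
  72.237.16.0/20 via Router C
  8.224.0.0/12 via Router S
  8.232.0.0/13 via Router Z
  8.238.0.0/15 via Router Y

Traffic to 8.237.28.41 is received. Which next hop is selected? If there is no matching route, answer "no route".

Routes whose prefix contains 8.237.28.41:
  8.128.0.0/9 (8.128.0.0 - 8.255.255.255) -> Router A
  8.224.0.0/12 (8.224.0.0 - 8.239.255.255) -> Router S
  8.232.0.0/13 (8.232.0.0 - 8.239.255.255) -> Router Z
More-specific entries that do NOT match:
  8.237.28.96/28 (8.237.28.96 - 8.237.28.111) does not contain 8.237.28.41
  8.237.12.0/24 (8.237.12.0 - 8.237.12.255) does not contain 8.237.28.41
  8.237.80.0/20 (8.237.80.0 - 8.237.95.255) does not contain 8.237.28.41
  72.237.16.0/20 (72.237.16.0 - 72.237.31.255) does not contain 8.237.28.41
  8.236.0.0/17 (8.236.0.0 - 8.236.127.255) does not contain 8.237.28.41
  8.237.128.0/17 (8.237.128.0 - 8.237.255.255) does not contain 8.237.28.41
  8.238.0.0/15 (8.238.0.0 - 8.239.255.255) does not contain 8.237.28.41
Longest matching prefix is /13 -> next hop Router Z.

Router Z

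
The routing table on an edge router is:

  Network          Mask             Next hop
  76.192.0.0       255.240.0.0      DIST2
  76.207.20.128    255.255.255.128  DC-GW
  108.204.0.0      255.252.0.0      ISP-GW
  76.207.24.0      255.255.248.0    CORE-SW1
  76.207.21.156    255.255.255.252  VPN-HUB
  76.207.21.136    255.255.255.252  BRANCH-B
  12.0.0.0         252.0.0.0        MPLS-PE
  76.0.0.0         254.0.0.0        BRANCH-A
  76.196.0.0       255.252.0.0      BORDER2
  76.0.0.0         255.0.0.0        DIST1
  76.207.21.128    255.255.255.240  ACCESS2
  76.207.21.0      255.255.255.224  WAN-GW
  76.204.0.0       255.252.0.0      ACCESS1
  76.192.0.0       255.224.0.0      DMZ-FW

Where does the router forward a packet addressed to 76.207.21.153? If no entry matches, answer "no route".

ACCESS1

Routes whose prefix contains 76.207.21.153:
  76.0.0.0/7 (76.0.0.0 - 77.255.255.255) -> BRANCH-A
  76.0.0.0/8 (76.0.0.0 - 76.255.255.255) -> DIST1
  76.192.0.0/11 (76.192.0.0 - 76.223.255.255) -> DMZ-FW
  76.192.0.0/12 (76.192.0.0 - 76.207.255.255) -> DIST2
  76.204.0.0/14 (76.204.0.0 - 76.207.255.255) -> ACCESS1
More-specific entries that do NOT match:
  76.207.21.156/30 (76.207.21.156 - 76.207.21.159) does not contain 76.207.21.153
  76.207.21.136/30 (76.207.21.136 - 76.207.21.139) does not contain 76.207.21.153
  76.207.21.128/28 (76.207.21.128 - 76.207.21.143) does not contain 76.207.21.153
  76.207.21.0/27 (76.207.21.0 - 76.207.21.31) does not contain 76.207.21.153
  76.207.20.128/25 (76.207.20.128 - 76.207.20.255) does not contain 76.207.21.153
  76.207.24.0/21 (76.207.24.0 - 76.207.31.255) does not contain 76.207.21.153
Longest matching prefix is /14 -> next hop ACCESS1.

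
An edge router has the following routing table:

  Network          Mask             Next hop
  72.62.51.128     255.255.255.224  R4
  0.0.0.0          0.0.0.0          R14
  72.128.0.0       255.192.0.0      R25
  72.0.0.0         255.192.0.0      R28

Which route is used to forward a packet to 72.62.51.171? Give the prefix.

72.0.0.0/10

Entries matching 72.62.51.171:
  0.0.0.0/0 (default, matches everything)
  72.0.0.0/10 (72.0.0.0 - 72.63.255.255)
Most specific is 72.0.0.0/10.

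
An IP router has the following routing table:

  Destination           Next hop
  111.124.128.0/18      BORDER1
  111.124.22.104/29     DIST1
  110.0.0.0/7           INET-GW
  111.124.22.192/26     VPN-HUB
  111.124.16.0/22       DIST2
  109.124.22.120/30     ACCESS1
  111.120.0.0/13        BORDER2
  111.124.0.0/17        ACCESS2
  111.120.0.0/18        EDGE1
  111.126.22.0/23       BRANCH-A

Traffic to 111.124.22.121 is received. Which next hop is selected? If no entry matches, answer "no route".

ACCESS2

Routes whose prefix contains 111.124.22.121:
  110.0.0.0/7 (110.0.0.0 - 111.255.255.255) -> INET-GW
  111.120.0.0/13 (111.120.0.0 - 111.127.255.255) -> BORDER2
  111.124.0.0/17 (111.124.0.0 - 111.124.127.255) -> ACCESS2
More-specific entries that do NOT match:
  109.124.22.120/30 (109.124.22.120 - 109.124.22.123) does not contain 111.124.22.121
  111.124.22.104/29 (111.124.22.104 - 111.124.22.111) does not contain 111.124.22.121
  111.124.22.192/26 (111.124.22.192 - 111.124.22.255) does not contain 111.124.22.121
  111.126.22.0/23 (111.126.22.0 - 111.126.23.255) does not contain 111.124.22.121
  111.124.16.0/22 (111.124.16.0 - 111.124.19.255) does not contain 111.124.22.121
  111.124.128.0/18 (111.124.128.0 - 111.124.191.255) does not contain 111.124.22.121
  111.120.0.0/18 (111.120.0.0 - 111.120.63.255) does not contain 111.124.22.121
Longest matching prefix is /17 -> next hop ACCESS2.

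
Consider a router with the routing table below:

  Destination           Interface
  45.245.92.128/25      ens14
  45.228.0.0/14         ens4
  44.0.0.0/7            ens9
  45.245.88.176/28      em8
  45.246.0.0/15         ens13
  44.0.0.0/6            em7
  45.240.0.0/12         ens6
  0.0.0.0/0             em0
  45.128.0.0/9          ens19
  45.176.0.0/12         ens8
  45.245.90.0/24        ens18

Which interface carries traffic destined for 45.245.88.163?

ens6

Routes whose prefix contains 45.245.88.163:
  0.0.0.0/0 (default, matches everything) -> em0
  44.0.0.0/6 (44.0.0.0 - 47.255.255.255) -> em7
  44.0.0.0/7 (44.0.0.0 - 45.255.255.255) -> ens9
  45.128.0.0/9 (45.128.0.0 - 45.255.255.255) -> ens19
  45.240.0.0/12 (45.240.0.0 - 45.255.255.255) -> ens6
More-specific entries that do NOT match:
  45.245.88.176/28 (45.245.88.176 - 45.245.88.191) does not contain 45.245.88.163
  45.245.92.128/25 (45.245.92.128 - 45.245.92.255) does not contain 45.245.88.163
  45.245.90.0/24 (45.245.90.0 - 45.245.90.255) does not contain 45.245.88.163
  45.246.0.0/15 (45.246.0.0 - 45.247.255.255) does not contain 45.245.88.163
  45.228.0.0/14 (45.228.0.0 - 45.231.255.255) does not contain 45.245.88.163
Longest matching prefix is /12 -> interface ens6.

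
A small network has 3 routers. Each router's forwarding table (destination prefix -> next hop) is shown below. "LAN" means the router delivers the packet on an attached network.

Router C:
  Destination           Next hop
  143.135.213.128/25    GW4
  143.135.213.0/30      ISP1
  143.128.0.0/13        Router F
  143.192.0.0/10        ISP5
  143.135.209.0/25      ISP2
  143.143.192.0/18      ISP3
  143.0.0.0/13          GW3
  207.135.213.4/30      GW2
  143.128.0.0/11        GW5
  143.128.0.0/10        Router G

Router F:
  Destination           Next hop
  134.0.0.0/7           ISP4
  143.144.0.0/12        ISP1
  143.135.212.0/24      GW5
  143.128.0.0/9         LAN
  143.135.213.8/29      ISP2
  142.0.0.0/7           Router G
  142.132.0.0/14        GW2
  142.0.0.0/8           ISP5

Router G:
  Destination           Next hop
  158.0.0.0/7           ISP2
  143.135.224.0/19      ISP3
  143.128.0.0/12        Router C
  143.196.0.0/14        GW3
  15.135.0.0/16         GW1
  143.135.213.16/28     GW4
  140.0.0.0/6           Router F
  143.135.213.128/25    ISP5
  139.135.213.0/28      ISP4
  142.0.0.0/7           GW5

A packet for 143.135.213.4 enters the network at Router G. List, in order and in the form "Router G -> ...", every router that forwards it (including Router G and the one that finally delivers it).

At Router G: longest match for 143.135.213.4 is 143.128.0.0/12 -> Router C
At Router C: longest match for 143.135.213.4 is 143.128.0.0/13 -> Router F
At Router F: longest match for 143.135.213.4 is 143.128.0.0/9 -> LAN

Router G -> Router C -> Router F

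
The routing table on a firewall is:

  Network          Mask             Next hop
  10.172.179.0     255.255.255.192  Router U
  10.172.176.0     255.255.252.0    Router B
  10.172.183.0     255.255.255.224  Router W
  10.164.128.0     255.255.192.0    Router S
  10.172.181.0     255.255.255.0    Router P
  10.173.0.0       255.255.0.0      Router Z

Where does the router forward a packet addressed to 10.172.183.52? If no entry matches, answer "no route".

no route

No entry's prefix contains 10.172.183.52; there is no default route.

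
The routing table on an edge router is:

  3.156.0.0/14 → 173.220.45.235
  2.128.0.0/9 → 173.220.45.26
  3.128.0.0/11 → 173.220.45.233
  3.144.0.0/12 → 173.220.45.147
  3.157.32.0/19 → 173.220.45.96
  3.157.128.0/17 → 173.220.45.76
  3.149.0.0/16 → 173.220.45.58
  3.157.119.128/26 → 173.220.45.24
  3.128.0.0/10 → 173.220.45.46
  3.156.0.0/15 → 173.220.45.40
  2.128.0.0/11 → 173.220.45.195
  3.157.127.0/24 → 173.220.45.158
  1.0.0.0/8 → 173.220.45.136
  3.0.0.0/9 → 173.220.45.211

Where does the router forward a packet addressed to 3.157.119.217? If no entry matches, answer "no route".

173.220.45.40

Routes whose prefix contains 3.157.119.217:
  3.128.0.0/10 (3.128.0.0 - 3.191.255.255) -> 173.220.45.46
  3.128.0.0/11 (3.128.0.0 - 3.159.255.255) -> 173.220.45.233
  3.144.0.0/12 (3.144.0.0 - 3.159.255.255) -> 173.220.45.147
  3.156.0.0/14 (3.156.0.0 - 3.159.255.255) -> 173.220.45.235
  3.156.0.0/15 (3.156.0.0 - 3.157.255.255) -> 173.220.45.40
More-specific entries that do NOT match:
  3.157.119.128/26 (3.157.119.128 - 3.157.119.191) does not contain 3.157.119.217
  3.157.127.0/24 (3.157.127.0 - 3.157.127.255) does not contain 3.157.119.217
  3.157.32.0/19 (3.157.32.0 - 3.157.63.255) does not contain 3.157.119.217
  3.157.128.0/17 (3.157.128.0 - 3.157.255.255) does not contain 3.157.119.217
  3.149.0.0/16 (3.149.0.0 - 3.149.255.255) does not contain 3.157.119.217
Longest matching prefix is /15 -> next hop 173.220.45.40.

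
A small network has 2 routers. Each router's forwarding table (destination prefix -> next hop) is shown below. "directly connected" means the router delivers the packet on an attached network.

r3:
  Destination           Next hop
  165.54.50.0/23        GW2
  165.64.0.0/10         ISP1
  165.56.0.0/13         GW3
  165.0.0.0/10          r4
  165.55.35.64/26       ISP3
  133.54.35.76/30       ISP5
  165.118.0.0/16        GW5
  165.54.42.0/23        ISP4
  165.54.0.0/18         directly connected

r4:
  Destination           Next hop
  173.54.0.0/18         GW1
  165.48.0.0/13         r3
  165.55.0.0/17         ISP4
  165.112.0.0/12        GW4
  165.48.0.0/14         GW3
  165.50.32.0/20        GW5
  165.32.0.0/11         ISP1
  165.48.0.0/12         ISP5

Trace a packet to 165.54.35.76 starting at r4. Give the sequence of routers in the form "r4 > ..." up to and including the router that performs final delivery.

At r4: longest match for 165.54.35.76 is 165.48.0.0/13 -> r3
At r3: longest match for 165.54.35.76 is 165.54.0.0/18 -> directly connected

r4 > r3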